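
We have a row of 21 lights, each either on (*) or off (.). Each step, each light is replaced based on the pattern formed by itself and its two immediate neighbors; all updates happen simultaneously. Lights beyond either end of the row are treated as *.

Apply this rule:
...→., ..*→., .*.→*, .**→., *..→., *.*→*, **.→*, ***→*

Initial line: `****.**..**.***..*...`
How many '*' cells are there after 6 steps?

9

*****.*...**.**..*...
*******....**.*..*...
*******.....***..*...
*******......**..*...
*******.......*..*...
*******.......*..*...
count of *: 9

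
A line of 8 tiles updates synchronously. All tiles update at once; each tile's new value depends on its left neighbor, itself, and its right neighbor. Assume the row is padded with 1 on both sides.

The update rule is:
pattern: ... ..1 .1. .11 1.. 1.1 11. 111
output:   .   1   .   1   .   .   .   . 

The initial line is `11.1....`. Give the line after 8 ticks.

.1..11..

.......1
......11
.....11.
....11..
...11..1
..11..11
.11..11.
.1..11..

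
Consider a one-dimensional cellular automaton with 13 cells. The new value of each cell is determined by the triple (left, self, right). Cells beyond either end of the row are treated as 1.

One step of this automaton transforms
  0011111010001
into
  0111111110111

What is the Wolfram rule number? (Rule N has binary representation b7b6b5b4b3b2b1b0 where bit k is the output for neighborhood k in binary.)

239

position 3: 111 → 1  (bit 7 = 1)
position 6: 110 → 1  (bit 6 = 1)
position 7: 101 → 1  (bit 5 = 1)
position 0: 100 → 0  (bit 4 = 0)
position 2: 011 → 1  (bit 3 = 1)
position 8: 010 → 1  (bit 2 = 1)
position 1: 001 → 1  (bit 1 = 1)
position 10: 000 → 1  (bit 0 = 1)
bits b7..b0 = 11101111 = 239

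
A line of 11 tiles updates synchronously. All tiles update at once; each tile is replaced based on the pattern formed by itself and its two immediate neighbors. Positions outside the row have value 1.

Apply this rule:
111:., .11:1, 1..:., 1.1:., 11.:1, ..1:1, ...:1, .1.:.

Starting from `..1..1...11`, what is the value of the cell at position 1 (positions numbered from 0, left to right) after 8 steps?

1

.1..1..111.
...1..11.1.
.11..111...
.11.11.1.11
.11.11...1.
.11.11.11..
.11.11.11.1
.11.11.11.1
position 1 holds 1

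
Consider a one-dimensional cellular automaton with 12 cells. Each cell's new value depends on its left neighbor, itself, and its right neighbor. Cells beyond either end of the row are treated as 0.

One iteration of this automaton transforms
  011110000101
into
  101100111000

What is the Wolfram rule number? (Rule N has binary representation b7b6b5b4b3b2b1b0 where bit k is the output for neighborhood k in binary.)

131

position 2: 111 → 1  (bit 7 = 1)
position 4: 110 → 0  (bit 6 = 0)
position 10: 101 → 0  (bit 5 = 0)
position 5: 100 → 0  (bit 4 = 0)
position 1: 011 → 0  (bit 3 = 0)
position 9: 010 → 0  (bit 2 = 0)
position 0: 001 → 1  (bit 1 = 1)
position 6: 000 → 1  (bit 0 = 1)
bits b7..b0 = 10000011 = 131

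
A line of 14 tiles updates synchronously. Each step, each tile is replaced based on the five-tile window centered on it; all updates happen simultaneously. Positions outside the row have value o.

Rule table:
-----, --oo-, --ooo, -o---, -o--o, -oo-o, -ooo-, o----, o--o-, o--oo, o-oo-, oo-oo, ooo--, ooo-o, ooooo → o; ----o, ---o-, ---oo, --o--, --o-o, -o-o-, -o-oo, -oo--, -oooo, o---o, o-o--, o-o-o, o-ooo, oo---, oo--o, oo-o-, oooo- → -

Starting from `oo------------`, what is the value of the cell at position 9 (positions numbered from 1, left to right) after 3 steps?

-

-o-ooooooooo--
-----ooooo-o-o
-oo--o-o-o----
position 9 holds -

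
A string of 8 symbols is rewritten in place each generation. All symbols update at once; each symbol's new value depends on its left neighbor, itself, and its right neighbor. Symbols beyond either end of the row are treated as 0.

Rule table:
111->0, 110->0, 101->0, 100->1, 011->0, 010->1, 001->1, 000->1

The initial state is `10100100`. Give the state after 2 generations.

10000000

10111111
10000000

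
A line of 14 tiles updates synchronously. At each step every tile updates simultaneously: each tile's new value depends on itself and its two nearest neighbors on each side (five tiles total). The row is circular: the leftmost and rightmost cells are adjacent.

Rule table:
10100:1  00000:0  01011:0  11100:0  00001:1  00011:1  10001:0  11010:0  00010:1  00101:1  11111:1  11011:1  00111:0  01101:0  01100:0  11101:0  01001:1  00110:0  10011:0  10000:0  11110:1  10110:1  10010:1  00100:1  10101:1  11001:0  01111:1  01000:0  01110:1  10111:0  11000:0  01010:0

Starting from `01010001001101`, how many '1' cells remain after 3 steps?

6

01010011100001
01011001000111
01010011001010
count of 1: 6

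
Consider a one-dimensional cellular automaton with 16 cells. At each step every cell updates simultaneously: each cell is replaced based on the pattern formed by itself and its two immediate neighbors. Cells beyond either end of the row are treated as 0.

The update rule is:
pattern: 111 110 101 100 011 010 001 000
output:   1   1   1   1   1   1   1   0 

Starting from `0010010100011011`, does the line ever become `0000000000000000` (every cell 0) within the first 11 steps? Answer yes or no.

0111111110111111
1111111111111111
1111111111111111  (fixed point — unchanged through step 11)
step 11 is 1111111111111111, still not uniform 0

no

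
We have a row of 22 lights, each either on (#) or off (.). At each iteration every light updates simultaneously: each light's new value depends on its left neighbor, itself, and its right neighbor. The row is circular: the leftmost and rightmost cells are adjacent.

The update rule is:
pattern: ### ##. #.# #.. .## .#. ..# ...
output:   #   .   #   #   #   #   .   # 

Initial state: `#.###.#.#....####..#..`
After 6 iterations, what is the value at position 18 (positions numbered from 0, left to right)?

#

####.#######.###.#.##.
###.#######.###.####.#
##.#######.###.####.##
#.#######.###.####.###
.#######.###.####.####
#######.###.####.####.
position 18 holds #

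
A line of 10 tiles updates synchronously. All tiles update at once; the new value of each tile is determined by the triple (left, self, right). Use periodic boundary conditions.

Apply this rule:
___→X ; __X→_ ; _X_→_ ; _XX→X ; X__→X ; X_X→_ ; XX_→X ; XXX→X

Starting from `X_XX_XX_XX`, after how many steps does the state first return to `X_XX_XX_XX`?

1

step 1: X_XX_XX_XX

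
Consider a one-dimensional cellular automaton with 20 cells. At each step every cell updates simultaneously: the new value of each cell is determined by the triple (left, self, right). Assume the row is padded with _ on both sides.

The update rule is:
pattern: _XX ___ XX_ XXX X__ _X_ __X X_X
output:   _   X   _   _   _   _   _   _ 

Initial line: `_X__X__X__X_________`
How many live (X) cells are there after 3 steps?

____________XXXXXXXX
XXXXXXXXXXX_________
____________XXXXXXXX
count of X: 8

8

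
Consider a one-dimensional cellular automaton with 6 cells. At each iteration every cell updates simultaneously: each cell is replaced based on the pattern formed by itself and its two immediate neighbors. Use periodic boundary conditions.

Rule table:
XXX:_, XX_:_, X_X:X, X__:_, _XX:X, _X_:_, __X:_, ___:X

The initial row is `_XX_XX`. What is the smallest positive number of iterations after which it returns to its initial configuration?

XX_XX_
X_XX_X
_XX_XX

3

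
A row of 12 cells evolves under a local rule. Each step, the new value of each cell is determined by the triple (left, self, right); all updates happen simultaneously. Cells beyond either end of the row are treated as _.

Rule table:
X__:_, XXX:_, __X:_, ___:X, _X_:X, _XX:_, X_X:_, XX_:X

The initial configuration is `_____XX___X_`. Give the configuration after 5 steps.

XXXX__X_X_X_
___X__X_X_X_
XX_X__X_X_X_
_X_X__X_X_X_
_X_X__X_X_X_

_X_X__X_X_X_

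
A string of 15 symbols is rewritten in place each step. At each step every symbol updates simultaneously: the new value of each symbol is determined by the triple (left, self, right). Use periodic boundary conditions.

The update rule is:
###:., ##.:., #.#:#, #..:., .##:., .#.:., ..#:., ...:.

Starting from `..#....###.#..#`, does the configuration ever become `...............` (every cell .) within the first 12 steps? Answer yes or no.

yes

..........#....
...............
all cells are . at step 2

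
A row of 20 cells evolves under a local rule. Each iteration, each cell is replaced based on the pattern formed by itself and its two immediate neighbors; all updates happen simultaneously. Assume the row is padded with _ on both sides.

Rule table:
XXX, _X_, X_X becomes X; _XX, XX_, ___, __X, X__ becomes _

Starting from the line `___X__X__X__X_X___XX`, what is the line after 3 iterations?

iteration 1: ___X__X__X__XXX_____
iteration 2: ___X__X__X___X______
iteration 3: ___X__X__X___X______

___X__X__X___X______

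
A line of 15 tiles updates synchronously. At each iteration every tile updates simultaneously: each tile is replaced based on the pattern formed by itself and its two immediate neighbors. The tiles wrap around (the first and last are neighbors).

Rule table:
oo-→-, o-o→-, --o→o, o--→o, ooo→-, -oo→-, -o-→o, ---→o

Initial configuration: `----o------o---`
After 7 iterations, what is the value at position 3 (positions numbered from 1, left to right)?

o

ooooooooooooooo
---------------
ooooooooooooooo  (repeats iteration 1; period 2)
iteration 7: ooooooooooooooo
position 3 holds o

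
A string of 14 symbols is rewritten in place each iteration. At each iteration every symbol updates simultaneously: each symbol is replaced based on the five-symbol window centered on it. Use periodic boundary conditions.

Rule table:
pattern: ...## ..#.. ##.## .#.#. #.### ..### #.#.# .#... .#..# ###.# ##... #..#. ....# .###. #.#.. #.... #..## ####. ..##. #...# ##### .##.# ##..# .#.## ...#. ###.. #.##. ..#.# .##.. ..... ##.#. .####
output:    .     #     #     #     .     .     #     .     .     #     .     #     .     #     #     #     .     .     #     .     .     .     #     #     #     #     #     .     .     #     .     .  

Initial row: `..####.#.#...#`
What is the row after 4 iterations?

.....#.###..##
.##.#.#.###.#.
.#..####.##.#.
##.....###..#.

##.....###..#.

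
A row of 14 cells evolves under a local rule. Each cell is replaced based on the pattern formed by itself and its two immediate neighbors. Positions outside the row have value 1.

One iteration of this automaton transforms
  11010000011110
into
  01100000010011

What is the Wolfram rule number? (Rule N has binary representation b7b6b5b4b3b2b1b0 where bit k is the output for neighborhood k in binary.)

position 0: 111 → 0  (bit 7 = 0)
position 1: 110 → 1  (bit 6 = 1)
position 2: 101 → 1  (bit 5 = 1)
position 4: 100 → 0  (bit 4 = 0)
position 9: 011 → 1  (bit 3 = 1)
position 3: 010 → 0  (bit 2 = 0)
position 8: 001 → 0  (bit 1 = 0)
position 5: 000 → 0  (bit 0 = 0)
bits b7..b0 = 01101000 = 104

104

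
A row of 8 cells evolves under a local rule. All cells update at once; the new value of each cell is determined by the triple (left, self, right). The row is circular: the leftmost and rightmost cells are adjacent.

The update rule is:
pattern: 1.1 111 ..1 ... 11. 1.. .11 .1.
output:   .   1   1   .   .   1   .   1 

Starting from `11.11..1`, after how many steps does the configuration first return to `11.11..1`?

4

1....11.
11..1...
..1111.1
11.11..1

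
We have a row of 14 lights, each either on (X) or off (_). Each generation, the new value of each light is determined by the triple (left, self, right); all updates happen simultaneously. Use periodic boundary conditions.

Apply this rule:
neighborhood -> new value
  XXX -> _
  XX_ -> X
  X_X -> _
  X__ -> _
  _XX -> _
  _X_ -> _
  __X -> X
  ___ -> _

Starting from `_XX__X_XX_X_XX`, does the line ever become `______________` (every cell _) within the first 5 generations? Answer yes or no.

no

generation 1: __X_X___X____X
generation 2: _X_____X____X_
generation 3: X_____X____X__
generation 4: _____X____X__X
generation 5: ____X____X__X_
generation 5 is ____X____X__X_, still not uniform _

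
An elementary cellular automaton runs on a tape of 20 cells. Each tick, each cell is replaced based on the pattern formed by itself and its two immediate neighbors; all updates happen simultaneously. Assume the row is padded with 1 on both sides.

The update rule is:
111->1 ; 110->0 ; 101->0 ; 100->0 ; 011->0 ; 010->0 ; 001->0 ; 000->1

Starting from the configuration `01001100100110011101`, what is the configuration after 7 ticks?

01110011110011000000

00000000000000001000
01111111111111100010
00111111111111001000
00011111111110000010
01001111111100111000
00000111111000010010
01110011110011000000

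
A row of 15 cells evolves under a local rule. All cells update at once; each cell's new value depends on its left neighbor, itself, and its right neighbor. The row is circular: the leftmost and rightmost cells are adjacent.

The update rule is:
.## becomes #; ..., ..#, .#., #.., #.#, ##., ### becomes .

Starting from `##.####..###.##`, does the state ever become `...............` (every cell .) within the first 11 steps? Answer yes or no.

yes

...#.....#...#.
...............
all cells are . at step 2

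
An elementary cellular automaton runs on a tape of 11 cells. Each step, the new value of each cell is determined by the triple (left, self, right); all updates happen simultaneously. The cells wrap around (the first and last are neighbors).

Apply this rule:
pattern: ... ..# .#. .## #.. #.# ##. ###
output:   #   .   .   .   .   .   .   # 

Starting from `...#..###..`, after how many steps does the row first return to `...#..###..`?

11

##.....#..#
#..###.....
....#..###.
###.....#..
.#..###....
.....#..###
.###.....#.
..#..###...
#.....#..##
..###.....#
...#..###..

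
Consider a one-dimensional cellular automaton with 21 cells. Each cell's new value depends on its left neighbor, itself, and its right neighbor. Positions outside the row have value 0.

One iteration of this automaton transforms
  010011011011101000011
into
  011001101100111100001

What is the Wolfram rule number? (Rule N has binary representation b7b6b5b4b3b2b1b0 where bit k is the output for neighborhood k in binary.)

116

position 11: 111 → 0  (bit 7 = 0)
position 5: 110 → 1  (bit 6 = 1)
position 6: 101 → 1  (bit 5 = 1)
position 2: 100 → 1  (bit 4 = 1)
position 4: 011 → 0  (bit 3 = 0)
position 1: 010 → 1  (bit 2 = 1)
position 0: 001 → 0  (bit 1 = 0)
position 16: 000 → 0  (bit 0 = 0)
bits b7..b0 = 01110100 = 116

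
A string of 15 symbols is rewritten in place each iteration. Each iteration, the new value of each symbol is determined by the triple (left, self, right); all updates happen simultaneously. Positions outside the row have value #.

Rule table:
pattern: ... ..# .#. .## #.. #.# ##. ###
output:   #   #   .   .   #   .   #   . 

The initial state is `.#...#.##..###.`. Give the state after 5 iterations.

..###...###..#.
##..####..###..
.###...###..###
...####..###...
###...###..####

###...###..####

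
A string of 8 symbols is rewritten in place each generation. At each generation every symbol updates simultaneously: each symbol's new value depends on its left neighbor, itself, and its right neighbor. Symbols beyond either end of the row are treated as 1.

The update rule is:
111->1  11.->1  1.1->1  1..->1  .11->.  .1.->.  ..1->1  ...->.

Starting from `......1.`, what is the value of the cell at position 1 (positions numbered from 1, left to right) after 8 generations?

1....1.1
11..1.1.
1111.1.1
11111.1.
111111.1
1111111.
11111111
11111111
position 1 holds 1

1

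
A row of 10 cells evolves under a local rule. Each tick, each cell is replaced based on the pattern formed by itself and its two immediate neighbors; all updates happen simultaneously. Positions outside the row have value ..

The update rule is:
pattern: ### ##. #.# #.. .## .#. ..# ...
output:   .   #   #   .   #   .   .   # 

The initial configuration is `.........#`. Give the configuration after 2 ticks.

########..
#......#.#

#......#.#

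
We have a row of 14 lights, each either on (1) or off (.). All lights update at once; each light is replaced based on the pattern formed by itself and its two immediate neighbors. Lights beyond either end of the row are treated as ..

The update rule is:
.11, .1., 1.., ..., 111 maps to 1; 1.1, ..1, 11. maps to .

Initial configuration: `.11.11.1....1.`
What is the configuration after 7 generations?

.1..1..11.1.11

.1..1..1111.11
.11.11.111..1.
.1..1..11.1.11
.11.11.1..1.1.
.1..1..11.1.11  (repeats generation 3; period 2)
generation 7: .1..1..11.1.11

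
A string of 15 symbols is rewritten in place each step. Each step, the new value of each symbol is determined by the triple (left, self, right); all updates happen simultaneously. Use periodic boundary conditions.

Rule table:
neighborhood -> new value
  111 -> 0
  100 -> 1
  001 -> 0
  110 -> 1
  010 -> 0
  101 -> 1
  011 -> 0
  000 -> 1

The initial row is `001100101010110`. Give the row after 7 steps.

101001100110010

step 1: 100110010101011
step 2: 110011001010100
step 3: 011001100101010
step 4: 001100110010101
step 5: 100110011001010
step 6: 010011001100101
step 7: 101001100110010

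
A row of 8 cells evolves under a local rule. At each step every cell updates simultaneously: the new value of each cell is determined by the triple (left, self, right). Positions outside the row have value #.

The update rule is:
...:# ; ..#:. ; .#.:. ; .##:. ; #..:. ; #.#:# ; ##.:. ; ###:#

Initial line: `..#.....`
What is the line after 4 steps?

....###.
.##..#.#
#.....#.
..###..#

..###..#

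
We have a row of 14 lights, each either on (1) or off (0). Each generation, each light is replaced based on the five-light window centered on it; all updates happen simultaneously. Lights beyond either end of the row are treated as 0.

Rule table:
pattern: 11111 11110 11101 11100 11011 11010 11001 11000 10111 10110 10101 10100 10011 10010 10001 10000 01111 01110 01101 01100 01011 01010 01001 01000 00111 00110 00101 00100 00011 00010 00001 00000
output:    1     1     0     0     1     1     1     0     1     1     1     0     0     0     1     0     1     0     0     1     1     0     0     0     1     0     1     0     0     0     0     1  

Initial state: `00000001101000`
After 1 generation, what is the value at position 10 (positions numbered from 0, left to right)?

0

generation 1: 11111000010001
position 10 holds 0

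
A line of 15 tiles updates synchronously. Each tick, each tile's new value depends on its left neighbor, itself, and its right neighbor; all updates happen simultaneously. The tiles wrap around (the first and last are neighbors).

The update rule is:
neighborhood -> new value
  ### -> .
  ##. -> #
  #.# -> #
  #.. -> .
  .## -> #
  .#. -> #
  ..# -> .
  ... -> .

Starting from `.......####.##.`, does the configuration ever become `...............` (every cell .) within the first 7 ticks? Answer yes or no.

.......#..####.
.......#..#..#.
.......#..#..#.  (fixed point — unchanged through tick 7)
tick 7 is .......#..#..#., still not uniform .

no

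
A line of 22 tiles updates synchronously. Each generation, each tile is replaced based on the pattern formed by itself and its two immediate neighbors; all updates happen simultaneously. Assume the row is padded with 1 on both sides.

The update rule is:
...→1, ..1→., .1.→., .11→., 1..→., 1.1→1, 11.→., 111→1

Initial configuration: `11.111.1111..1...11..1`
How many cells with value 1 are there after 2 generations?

11

1.1.1.1.11.....1......
.1.1.1.1...111...1111.
count of 1: 11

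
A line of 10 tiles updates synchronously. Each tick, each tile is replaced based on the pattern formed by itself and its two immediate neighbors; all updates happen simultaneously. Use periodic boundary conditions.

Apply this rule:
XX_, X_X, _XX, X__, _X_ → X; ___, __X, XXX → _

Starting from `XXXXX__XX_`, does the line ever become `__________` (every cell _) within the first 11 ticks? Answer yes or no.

yes

X___XX_XXX
XX__XXXX__
XXX_X__XX_
X_XXXX_XXX
XXX__XXX__
X_XX_X_XX_
XXXXXXXXXX
__________
all cells are _ at tick 8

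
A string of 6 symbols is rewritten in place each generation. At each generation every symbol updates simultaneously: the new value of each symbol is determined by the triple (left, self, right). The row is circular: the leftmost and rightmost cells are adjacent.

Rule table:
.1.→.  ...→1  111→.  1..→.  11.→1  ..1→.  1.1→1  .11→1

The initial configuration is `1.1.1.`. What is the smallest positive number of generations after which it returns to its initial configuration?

2

.1.1.1
1.1.1.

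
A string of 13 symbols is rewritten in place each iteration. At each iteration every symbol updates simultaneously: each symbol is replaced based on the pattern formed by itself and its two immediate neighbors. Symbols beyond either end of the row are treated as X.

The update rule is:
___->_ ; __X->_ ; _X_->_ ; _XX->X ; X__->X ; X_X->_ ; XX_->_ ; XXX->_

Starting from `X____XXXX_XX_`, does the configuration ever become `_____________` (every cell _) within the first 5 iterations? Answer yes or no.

_X___X____X__
__X___X____X_
X__X___X_____
_X__X___X____
__X__X___X___
iteration 5 is __X__X___X___, still not uniform _

no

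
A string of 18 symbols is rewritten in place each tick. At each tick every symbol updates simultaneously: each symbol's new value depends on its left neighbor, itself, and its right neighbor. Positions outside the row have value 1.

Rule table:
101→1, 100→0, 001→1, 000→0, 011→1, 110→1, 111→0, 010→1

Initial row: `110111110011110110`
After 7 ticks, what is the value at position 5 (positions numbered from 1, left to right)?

1

011100010110011111
110100111110110000
011101100011110001
110111100110010011
011100101110110110
110101111011111111
011111001110000000
position 5 holds 1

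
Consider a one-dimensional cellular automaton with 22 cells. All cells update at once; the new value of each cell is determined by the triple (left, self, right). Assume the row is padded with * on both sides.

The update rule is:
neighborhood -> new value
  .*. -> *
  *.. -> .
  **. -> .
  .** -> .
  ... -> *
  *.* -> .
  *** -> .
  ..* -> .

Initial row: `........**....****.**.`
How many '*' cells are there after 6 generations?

9

.******....**.........
........**....*******.
.******....**.........  (repeats generation 1; period 2)
generation 6: ........**....*******.
count of *: 9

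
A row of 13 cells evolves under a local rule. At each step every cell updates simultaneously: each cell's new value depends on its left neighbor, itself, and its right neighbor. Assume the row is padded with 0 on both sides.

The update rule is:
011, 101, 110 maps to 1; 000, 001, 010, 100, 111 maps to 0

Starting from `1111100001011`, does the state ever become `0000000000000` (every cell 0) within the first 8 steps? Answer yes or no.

yes

1000100000111
0000000000101
0000000000010
0000000000000
all cells are 0 at step 4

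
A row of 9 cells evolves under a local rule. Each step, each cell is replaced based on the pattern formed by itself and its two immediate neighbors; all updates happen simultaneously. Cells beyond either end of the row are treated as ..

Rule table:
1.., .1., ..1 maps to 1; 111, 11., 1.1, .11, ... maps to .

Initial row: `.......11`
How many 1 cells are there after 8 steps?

5

......1..
.....111.
....1...1
...111.11
..1......
.111.....
1...1....
11.111...
count of 1: 5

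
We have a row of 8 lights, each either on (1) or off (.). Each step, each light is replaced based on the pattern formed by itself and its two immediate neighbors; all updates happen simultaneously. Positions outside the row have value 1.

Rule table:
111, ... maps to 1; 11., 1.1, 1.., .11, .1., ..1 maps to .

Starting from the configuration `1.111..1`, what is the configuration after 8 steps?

step 1: ...1....
step 2: .1...11.
step 3: ...1....  (repeats step 1; period 2)
step 8: .1...11.

.1...11.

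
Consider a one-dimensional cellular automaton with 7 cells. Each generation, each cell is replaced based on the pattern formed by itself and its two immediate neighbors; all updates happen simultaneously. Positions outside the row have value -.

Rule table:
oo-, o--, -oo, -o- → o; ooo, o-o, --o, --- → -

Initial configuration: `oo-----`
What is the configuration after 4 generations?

o-o-oo-

generation 1: ooo----
generation 2: o-oo---
generation 3: o-ooo--
generation 4: o-o-oo-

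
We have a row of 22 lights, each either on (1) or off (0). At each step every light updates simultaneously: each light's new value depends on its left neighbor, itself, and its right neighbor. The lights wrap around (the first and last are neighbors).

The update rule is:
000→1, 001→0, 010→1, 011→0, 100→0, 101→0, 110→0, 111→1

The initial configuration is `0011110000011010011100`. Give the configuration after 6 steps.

step 1: 1001100111000010001001
step 2: 0000000010011010101000
step 3: 1111111010000010101011
step 4: 1111110010111010101001
step 5: 1111100010010010101000
step 6: 0111001010010010101010

0111001010010010101010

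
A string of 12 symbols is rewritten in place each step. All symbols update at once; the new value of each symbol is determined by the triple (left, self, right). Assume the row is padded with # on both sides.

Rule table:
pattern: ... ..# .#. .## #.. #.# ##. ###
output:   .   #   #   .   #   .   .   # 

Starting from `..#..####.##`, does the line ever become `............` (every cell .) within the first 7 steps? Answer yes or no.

step 1: #####.##...#
step 2: ####....#.#.
step 3: ###.#..##.#.
step 4: ##..###...#.
step 5: #.##.#.#.##.
step 6: .....#.#....
step 7: #...##.##..#
step 7 is #...##.##..#, still not uniform .

no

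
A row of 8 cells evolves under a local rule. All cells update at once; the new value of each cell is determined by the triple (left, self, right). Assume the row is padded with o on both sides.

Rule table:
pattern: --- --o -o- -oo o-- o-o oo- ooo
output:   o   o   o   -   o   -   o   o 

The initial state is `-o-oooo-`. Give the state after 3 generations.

--oo--o-

generation 1: -o--ooo-
generation 2: -ooo-oo-
generation 3: --oo--o-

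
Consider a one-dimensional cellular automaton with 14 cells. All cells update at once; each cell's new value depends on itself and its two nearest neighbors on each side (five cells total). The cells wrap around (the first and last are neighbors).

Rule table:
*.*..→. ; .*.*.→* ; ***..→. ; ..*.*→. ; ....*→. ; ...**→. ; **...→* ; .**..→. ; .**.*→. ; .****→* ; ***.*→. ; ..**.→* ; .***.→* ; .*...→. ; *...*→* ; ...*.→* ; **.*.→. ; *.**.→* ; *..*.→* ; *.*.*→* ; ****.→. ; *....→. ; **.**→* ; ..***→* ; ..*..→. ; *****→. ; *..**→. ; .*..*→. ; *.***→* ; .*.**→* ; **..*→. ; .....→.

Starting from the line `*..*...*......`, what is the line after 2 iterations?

.*...*.*....*.

..*..**......*
.*...*.*....*.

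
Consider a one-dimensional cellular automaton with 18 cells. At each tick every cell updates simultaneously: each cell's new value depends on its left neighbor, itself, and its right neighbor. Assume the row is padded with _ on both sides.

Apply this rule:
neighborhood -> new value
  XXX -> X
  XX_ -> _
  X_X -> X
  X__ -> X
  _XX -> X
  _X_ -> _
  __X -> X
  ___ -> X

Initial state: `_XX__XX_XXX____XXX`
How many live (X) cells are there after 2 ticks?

XX_XXX_XXX_XXXXXX_
X_XXX_XXX_XXXXXX_X
count of X: 14

14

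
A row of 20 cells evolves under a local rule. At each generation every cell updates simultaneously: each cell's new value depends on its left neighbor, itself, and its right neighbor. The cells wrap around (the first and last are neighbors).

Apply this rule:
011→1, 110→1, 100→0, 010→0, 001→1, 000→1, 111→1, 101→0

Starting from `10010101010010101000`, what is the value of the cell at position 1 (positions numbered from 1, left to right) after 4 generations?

0

00100000000100000011
01001111111001111111
00011111111011111111
01111111111011111111
position 1 holds 0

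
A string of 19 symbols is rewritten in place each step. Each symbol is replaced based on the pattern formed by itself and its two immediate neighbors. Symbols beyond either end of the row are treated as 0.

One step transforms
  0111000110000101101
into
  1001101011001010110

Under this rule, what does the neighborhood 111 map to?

0

At position 2 the neighborhood is 111; the next row has 0 there.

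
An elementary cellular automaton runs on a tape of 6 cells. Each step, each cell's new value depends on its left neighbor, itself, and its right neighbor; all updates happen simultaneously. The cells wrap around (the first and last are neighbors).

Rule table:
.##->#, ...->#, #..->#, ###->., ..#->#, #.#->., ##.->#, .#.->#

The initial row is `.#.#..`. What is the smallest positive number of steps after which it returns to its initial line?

##.###
.#.#..

2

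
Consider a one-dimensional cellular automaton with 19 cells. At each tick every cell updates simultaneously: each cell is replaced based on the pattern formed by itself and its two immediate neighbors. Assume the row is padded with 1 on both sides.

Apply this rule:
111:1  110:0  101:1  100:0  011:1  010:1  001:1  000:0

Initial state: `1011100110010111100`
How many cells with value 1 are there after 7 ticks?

tick 1: 0111001100111111001
tick 2: 1110011001111110011
tick 3: 1100110011111100111
tick 4: 1001100111111001111
tick 5: 0011001111110011111
tick 6: 0110011111100111111
tick 7: 1100111111001111111
count of 1: 15

15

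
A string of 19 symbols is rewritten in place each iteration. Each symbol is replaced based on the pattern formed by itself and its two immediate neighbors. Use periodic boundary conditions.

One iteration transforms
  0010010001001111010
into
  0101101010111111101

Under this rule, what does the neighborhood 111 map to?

1

At position 13 the neighborhood is 111; the next row has 1 there.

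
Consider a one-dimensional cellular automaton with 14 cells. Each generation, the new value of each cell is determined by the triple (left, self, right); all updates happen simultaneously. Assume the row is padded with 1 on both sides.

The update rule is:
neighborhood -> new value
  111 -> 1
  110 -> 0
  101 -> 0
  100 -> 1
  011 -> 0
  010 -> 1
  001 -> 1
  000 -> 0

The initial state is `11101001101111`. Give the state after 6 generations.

01011100100001

generation 1: 11001110000111
generation 2: 10110101001011
generation 3: 00000101111001
generation 4: 10001100110110
generation 5: 01010011000000
generation 6: 01011100100001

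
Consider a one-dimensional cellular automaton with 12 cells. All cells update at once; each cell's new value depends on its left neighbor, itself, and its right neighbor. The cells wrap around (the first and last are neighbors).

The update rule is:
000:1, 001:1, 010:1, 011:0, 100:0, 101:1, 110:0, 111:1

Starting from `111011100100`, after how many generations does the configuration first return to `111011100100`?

generation 1: 010101001101
generation 2: 111111010011
generation 3: 111110110101
generation 4: 111101001110
generation 5: 011011010101
generation 6: 100100111111
generation 7: 001101011111
generation 8: 010011101110
generation 9: 110101010100
generation 10: 001111111101
generation 11: 010111111011
generation 12: 111011110100
generation 13: 010101101101
generation 14: 111110010011
generation 15: 111100110101
generation 16: 111001001110
generation 17: 010011010101
generation 18: 110100111111
generation 19: 101101011111
generation 20: 010011101111
generation 21: 110101010110
generation 22: 001111111001
generation 23: 010111110011
generation 24: 111011100100

24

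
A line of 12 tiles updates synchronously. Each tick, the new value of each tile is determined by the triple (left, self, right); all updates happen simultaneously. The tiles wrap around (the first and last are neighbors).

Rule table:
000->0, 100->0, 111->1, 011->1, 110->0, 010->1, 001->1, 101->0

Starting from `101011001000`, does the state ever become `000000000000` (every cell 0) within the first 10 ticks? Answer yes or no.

101010011001
001010110011
011010100110
110010101100
100110101001
001100101011
011001101010
110011001010
100110011010
101100110010
tick 10 is 101100110010, still not uniform 0

no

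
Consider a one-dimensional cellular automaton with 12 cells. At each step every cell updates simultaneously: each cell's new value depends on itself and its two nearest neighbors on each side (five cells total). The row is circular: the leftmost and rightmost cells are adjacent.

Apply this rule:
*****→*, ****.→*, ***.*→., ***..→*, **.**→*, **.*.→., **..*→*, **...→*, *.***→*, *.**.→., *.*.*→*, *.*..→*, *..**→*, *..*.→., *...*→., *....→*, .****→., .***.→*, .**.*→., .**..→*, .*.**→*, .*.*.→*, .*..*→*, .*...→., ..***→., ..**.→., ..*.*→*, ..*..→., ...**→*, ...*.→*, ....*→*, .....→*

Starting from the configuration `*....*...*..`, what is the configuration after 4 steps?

**.*.*..***.

..***...*.*.
.*.***.****.
.****.**.***
**.*.*..***.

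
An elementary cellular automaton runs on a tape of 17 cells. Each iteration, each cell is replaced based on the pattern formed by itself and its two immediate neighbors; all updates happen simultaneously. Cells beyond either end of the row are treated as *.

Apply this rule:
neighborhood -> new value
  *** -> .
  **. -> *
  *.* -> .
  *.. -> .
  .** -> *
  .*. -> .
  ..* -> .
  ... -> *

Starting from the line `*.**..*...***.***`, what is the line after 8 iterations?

*.**.**.********.

*.**....*.*.*.*..
*.**.**..........
*.**.**.********.
*.**.**.*......*.
*.**.**...****...
*.**.**.*.*..*.*.
*.**.**..........  (repeats iteration 2; period 5)
iteration 8: *.**.**.********.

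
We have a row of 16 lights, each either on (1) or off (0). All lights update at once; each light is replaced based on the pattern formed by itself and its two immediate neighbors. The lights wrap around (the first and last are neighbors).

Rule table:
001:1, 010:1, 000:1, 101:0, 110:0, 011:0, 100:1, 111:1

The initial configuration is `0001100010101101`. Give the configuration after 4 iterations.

1111111100001011

1110011110100001
1101101100111110
0000000011011100
1111111100001011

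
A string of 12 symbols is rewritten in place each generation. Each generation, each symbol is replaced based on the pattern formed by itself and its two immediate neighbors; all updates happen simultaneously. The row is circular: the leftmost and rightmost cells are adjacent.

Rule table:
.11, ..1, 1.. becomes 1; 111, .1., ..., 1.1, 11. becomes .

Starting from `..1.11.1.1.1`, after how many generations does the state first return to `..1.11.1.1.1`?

24

11..1.......
1.11.1.....1
..1...1...11
11.1.1.1.11.
1........1..
.1......1.11
..1....1..1.
.1.1..1.11.1
....11..1...
...11.11.1..
..11..1...1.
.11.11.1.1.1
.1..1.......
1.11.1......
..1...1....1
11.1.1.1..1.
1.......11..
.1.....11.11
..1...11..1.
.1.1.11.11.1
.....1..1...
....1.11.1..
...1..1...1.
..1.11.1.1.1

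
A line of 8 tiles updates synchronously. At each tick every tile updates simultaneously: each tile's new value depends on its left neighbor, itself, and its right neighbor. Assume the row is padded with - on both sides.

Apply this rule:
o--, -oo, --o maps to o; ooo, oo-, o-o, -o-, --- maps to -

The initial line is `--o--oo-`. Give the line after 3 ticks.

-oo-o---

-o-ooo-o
o--o----
-oo-o---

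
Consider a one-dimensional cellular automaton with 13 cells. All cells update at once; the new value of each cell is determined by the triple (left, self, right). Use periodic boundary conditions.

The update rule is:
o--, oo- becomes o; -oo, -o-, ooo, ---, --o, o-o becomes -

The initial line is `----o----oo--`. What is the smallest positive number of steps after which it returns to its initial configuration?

-----o----oo-
------o----oo
o------o----o
oo------o----
-oo------o---
--oo------o--
---oo------o-
----oo------o
o----oo------
-o----oo-----
--o----oo----
---o----oo---
----o----oo--

13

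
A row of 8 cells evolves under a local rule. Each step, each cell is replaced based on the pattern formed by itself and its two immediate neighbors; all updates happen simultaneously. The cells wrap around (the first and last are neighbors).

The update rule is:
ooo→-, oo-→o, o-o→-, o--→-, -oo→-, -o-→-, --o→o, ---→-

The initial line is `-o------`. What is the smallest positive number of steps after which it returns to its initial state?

step 1: o-------
step 2: -------o
step 3: ------o-
step 4: -----o--
step 5: ----o---
step 6: ---o----
step 7: --o-----
step 8: -o------

8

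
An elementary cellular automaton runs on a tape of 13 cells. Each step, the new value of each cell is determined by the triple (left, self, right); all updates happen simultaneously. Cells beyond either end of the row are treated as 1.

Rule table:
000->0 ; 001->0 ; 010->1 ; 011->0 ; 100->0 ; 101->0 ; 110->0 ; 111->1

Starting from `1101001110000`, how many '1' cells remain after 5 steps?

1001000100000
0001000100000
0001000100000  (fixed point — unchanged through step 5)
count of 1: 2

2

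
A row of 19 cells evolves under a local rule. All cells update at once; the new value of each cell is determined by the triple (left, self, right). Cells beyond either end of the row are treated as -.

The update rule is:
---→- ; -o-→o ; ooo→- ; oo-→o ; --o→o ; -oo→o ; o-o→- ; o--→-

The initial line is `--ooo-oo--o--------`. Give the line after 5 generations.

generation 1: -oo-o-oo-oo--------
generation 2: ooo-o-oo-oo--------
generation 3: o-o-o-oo-oo--------
generation 4: o-o-o-oo-oo--------  (fixed point — unchanged through generation 5)

o-o-o-oo-oo--------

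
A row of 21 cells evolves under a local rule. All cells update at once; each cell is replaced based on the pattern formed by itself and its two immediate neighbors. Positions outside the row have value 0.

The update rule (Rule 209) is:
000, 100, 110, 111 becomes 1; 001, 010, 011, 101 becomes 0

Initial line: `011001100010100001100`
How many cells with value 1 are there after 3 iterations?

12

001100111000011100111
100110011111001110011
010011001111100111001
count of 1: 12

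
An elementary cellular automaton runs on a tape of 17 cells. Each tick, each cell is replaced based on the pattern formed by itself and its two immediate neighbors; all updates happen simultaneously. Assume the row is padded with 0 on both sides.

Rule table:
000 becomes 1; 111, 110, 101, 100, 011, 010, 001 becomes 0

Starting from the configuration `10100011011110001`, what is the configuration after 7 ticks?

00001000000000100
11100011111110001
00001000000000100  (repeats tick 1; period 2)
tick 7: 00001000000000100

00001000000000100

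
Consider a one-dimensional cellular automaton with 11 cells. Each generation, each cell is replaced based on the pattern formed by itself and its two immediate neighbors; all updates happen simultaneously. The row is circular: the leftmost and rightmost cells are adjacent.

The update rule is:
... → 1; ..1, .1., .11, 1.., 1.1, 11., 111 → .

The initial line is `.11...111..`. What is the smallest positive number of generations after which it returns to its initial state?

2

....1.....1
.11...111..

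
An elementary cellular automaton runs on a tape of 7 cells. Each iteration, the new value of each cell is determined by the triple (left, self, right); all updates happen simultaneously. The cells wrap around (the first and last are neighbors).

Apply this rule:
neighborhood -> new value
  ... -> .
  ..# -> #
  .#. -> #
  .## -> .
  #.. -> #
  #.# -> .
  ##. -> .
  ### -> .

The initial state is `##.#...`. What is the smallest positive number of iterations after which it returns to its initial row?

...##.#
#.#...#
..##.#.
.#...##
.##.#..
#...##.
##.#...

7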